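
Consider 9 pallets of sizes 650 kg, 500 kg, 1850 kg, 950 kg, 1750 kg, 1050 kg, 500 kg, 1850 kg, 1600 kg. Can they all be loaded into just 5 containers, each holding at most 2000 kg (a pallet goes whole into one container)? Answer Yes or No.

No

Total = 10700 kg; ⌈10700/2000⌉ = 6.
At least 6 containers are required, but only 5 are allowed.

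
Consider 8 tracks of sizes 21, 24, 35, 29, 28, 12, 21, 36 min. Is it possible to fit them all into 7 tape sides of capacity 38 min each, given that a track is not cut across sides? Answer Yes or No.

Yes

A valid assignment using 7 tape sides:
  side 1: 36 = 36
  side 2: 35 = 35
  side 3: 29 = 29
  side 4: 28 = 28
  side 5: 24 + 12 = 36
  side 6: 21 = 21
  side 7: 21 = 21
Every load is within 38 min, so 7 tape sides suffice.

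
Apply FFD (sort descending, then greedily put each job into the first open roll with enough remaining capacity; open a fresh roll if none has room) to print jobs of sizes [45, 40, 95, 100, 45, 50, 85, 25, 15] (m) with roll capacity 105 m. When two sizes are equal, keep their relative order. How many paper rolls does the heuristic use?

6

Sorted descending: 100, 95, 85, 50, 45, 45, 40, 25, 15.
  100 → roll 1 (new)  [load 100/105]
  95 → roll 2 (new)  [load 95/105]
  85 → roll 3 (new)  [load 85/105]
  50 → roll 4 (new)  [load 50/105]
  45 → roll 4  [load 95/105]
  45 → roll 5 (new)  [load 45/105]
  40 → roll 5  [load 85/105]
  25 → roll 6 (new)  [load 25/105]
  15 → roll 3  [load 100/105]
6 paper rolls opened.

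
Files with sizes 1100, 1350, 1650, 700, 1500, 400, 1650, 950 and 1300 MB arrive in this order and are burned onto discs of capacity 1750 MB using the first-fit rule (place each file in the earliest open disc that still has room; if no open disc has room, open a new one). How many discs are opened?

  1100 → disc 1 (new)  [load 1100/1750]
  1350 → disc 2 (new)  [load 1350/1750]
  1650 → disc 3 (new)  [load 1650/1750]
  700 → disc 4 (new)  [load 700/1750]
  1500 → disc 5 (new)  [load 1500/1750]
  400 → disc 1  [load 1500/1750]
  1650 → disc 6 (new)  [load 1650/1750]
  950 → disc 4  [load 1650/1750]
  1300 → disc 7 (new)  [load 1300/1750]
7 discs opened.

7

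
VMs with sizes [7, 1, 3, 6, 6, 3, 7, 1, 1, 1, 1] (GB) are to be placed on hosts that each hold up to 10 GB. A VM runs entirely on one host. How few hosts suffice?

4

Total = 7 + 7 + 6 + 6 + 3 + 3 + 1 + 1 + 1 + 1 + 1 = 37 GB.
Lower bound: ⌈37/10⌉ = 4 hosts.
A packing using 4 hosts:
  host 1: 7 + 3 = 10
  host 2: 7 + 3 = 10
  host 3: 6 + 1 + 1 + 1 + 1 = 10
  host 4: 6 + 1 = 7
This matches the lower bound, so 4 is optimal.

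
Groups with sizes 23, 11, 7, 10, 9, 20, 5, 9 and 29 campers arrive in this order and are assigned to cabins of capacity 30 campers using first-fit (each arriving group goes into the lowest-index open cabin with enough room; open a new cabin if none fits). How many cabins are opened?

5

  23 → cabin 1 (new)  [load 23/30]
  11 → cabin 2 (new)  [load 11/30]
  7 → cabin 1  [load 30/30]
  10 → cabin 2  [load 21/30]
  9 → cabin 2  [load 30/30]
  20 → cabin 3 (new)  [load 20/30]
  5 → cabin 3  [load 25/30]
  9 → cabin 4 (new)  [load 9/30]
  29 → cabin 5 (new)  [load 29/30]
5 cabins opened.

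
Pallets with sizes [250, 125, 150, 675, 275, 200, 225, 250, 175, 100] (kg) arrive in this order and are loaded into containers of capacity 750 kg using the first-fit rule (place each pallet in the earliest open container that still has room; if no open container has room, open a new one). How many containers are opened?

  250 → container 1 (new)  [load 250/750]
  125 → container 1  [load 375/750]
  150 → container 1  [load 525/750]
  675 → container 2 (new)  [load 675/750]
  275 → container 3 (new)  [load 275/750]
  200 → container 1  [load 725/750]
  225 → container 3  [load 500/750]
  250 → container 3  [load 750/750]
  175 → container 4 (new)  [load 175/750]
  100 → container 4  [load 275/750]
4 containers opened.

4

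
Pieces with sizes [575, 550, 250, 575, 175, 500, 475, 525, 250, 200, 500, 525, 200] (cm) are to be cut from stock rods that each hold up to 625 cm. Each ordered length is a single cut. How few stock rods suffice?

10

Total = 575 + 575 + 550 + 525 + 525 + 500 + 500 + 475 + 250 + 250 + 200 + 200 + 175 = 5300 cm.
Lower bound: ⌈5300/625⌉ = 9 stock rods.
A packing using 10 stock rods:
  stock rod 1: 575 = 575
  stock rod 2: 575 = 575
  stock rod 3: 550 = 550
  stock rod 4: 525 = 525
  stock rod 5: 525 = 525
  stock rod 6: 500 = 500
  stock rod 7: 500 = 500
  stock rod 8: 475 = 475
  stock rod 9: 250 + 250 = 500
  stock rod 10: 200 + 200 + 175 = 575
No arrangement into 9 stock rods stays within capacity, so 10 is optimal.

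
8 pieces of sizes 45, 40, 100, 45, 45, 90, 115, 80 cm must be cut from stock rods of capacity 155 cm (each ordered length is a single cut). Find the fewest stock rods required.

4

Total = 115 + 100 + 90 + 80 + 45 + 45 + 45 + 40 = 560 cm.
Lower bound: ⌈560/155⌉ = 4 stock rods.
A packing using 4 stock rods:
  stock rod 1: 115 + 40 = 155
  stock rod 2: 100 + 45 = 145
  stock rod 3: 90 + 45 = 135
  stock rod 4: 80 + 45 = 125
This matches the lower bound, so 4 is optimal.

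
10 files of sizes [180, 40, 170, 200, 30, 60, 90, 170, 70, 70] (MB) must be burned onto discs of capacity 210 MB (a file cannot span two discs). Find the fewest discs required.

Total = 200 + 180 + 170 + 170 + 90 + 70 + 70 + 60 + 40 + 30 = 1080 MB.
Lower bound: ⌈1080/210⌉ = 6 discs.
A packing using 6 discs:
  disc 1: 200 = 200
  disc 2: 180 + 30 = 210
  disc 3: 170 + 40 = 210
  disc 4: 170 = 170
  disc 5: 90 + 70 = 160
  disc 6: 70 + 60 = 130
This matches the lower bound, so 6 is optimal.

6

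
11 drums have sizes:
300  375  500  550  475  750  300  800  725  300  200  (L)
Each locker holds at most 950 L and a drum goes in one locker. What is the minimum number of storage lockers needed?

Total = 800 + 750 + 725 + 550 + 500 + 475 + 375 + 300 + 300 + 300 + 200 = 5275 L.
Lower bound: ⌈5275/950⌉ = 6 storage lockers.
A packing using 7 storage lockers:
  locker 1: 800 = 800
  locker 2: 750 + 200 = 950
  locker 3: 725 = 725
  locker 4: 550 + 375 = 925
  locker 5: 500 + 300 = 800
  locker 6: 475 + 300 = 775
  locker 7: 300 = 300
No arrangement into 6 storage lockers stays within capacity, so 7 is optimal.

7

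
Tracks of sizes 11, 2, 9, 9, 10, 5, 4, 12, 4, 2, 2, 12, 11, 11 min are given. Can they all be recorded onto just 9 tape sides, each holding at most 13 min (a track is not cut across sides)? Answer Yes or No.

A valid assignment using 9 tape sides:
  side 1: 12 = 12
  side 2: 12 = 12
  side 3: 11 + 2 = 13
  side 4: 11 + 2 = 13
  side 5: 11 + 2 = 13
  side 6: 10 = 10
  side 7: 9 + 4 = 13
  side 8: 9 + 4 = 13
  side 9: 5 = 5
Every load is within 13 min, so 9 tape sides suffice.

Yes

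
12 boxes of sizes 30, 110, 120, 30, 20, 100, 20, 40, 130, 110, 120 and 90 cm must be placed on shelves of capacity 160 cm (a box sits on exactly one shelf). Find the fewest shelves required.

Total = 130 + 120 + 120 + 110 + 110 + 100 + 90 + 40 + 30 + 30 + 20 + 20 = 920 cm.
Lower bound: ⌈920/160⌉ = 6 shelves.
Also, 7 boxes each exceed 80 cm, and no two of those can share a shelf, so at least 7 shelves are needed.
A packing using 7 shelves:
  shelf 1: 130 + 30 = 160
  shelf 2: 120 + 40 = 160
  shelf 3: 120 + 30 = 150
  shelf 4: 110 + 20 + 20 = 150
  shelf 5: 110 = 110
  shelf 6: 100 = 100
  shelf 7: 90 = 90
This matches the lower bound, so 7 is optimal.

7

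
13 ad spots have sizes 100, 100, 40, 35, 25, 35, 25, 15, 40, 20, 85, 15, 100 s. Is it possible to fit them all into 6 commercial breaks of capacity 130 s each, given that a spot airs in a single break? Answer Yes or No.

A valid assignment using 5 commercial breaks:
  break 1: 100 + 25 = 125
  break 2: 100 + 25 = 125
  break 3: 100 + 15 + 15 = 130
  break 4: 85 + 40 = 125
  break 5: 40 + 35 + 35 + 20 = 130
That uses only 5 ≤ 6, so 6 commercial breaks are enough.

Yes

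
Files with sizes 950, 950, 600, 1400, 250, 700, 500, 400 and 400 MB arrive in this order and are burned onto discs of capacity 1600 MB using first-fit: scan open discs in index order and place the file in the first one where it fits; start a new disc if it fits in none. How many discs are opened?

  950 → disc 1 (new)  [load 950/1600]
  950 → disc 2 (new)  [load 950/1600]
  600 → disc 1  [load 1550/1600]
  1400 → disc 3 (new)  [load 1400/1600]
  250 → disc 2  [load 1200/1600]
  700 → disc 4 (new)  [load 700/1600]
  500 → disc 4  [load 1200/1600]
  400 → disc 2  [load 1600/1600]
  400 → disc 4  [load 1600/1600]
4 discs opened.

4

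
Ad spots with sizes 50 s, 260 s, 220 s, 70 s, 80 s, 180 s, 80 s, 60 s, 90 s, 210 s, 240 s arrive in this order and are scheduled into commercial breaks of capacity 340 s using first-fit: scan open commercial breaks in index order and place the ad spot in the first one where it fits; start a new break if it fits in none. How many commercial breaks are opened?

6

  50 → break 1 (new)  [load 50/340]
  260 → break 1  [load 310/340]
  220 → break 2 (new)  [load 220/340]
  70 → break 2  [load 290/340]
  80 → break 3 (new)  [load 80/340]
  180 → break 3  [load 260/340]
  80 → break 3  [load 340/340]
  60 → break 4 (new)  [load 60/340]
  90 → break 4  [load 150/340]
  210 → break 5 (new)  [load 210/340]
  240 → break 6 (new)  [load 240/340]
6 commercial breaks opened.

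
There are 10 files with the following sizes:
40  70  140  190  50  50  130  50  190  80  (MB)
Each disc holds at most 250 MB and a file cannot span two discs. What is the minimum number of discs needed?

Total = 190 + 190 + 140 + 130 + 80 + 70 + 50 + 50 + 50 + 40 = 990 MB.
Lower bound: ⌈990/250⌉ = 4 discs.
A packing using 5 discs:
  disc 1: 190 + 50 = 240
  disc 2: 190 + 50 = 240
  disc 3: 140 + 80 = 220
  disc 4: 130 + 70 + 50 = 250
  disc 5: 40 = 40
No arrangement into 4 discs stays within capacity, so 5 is optimal.

5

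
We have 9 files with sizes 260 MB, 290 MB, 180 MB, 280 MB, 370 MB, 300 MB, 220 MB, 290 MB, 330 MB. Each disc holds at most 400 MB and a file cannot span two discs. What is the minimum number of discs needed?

8

Total = 370 + 330 + 300 + 290 + 290 + 280 + 260 + 220 + 180 = 2520 MB.
Lower bound: ⌈2520/400⌉ = 7 discs.
Also, 8 files each exceed 200 MB, and no two of those can share a disc, so at least 8 discs are needed.
A packing using 8 discs:
  disc 1: 370 = 370
  disc 2: 330 = 330
  disc 3: 300 = 300
  disc 4: 290 = 290
  disc 5: 290 = 290
  disc 6: 280 = 280
  disc 7: 260 = 260
  disc 8: 220 + 180 = 400
This matches the lower bound, so 8 is optimal.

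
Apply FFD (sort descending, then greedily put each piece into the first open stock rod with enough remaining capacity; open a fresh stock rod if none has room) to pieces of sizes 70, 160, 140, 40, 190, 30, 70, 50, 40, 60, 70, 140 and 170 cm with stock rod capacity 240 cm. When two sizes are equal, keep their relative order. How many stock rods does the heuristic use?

6

Sorted descending: 190, 170, 160, 140, 140, 70, 70, 70, 60, 50, 40, 40, 30.
  190 → stock rod 1 (new)  [load 190/240]
  170 → stock rod 2 (new)  [load 170/240]
  160 → stock rod 3 (new)  [load 160/240]
  140 → stock rod 4 (new)  [load 140/240]
  140 → stock rod 5 (new)  [load 140/240]
  70 → stock rod 2  [load 240/240]
  70 → stock rod 3  [load 230/240]
  70 → stock rod 4  [load 210/240]
  60 → stock rod 5  [load 200/240]
  50 → stock rod 1  [load 240/240]
  40 → stock rod 5  [load 240/240]
  40 → stock rod 6 (new)  [load 40/240]
  30 → stock rod 4  [load 240/240]
6 stock rods opened.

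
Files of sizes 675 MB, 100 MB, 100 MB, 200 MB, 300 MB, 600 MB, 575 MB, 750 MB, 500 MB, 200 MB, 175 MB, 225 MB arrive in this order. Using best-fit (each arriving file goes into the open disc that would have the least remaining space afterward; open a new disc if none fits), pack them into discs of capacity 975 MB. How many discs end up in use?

  675 → disc 1 (new)  [load 675/975]
  100 → disc 1  [load 775/975]
  100 → disc 1  [load 875/975]
  200 → disc 2 (new)  [load 200/975]
  300 → disc 2  [load 500/975]
  600 → disc 3 (new)  [load 600/975]
  575 → disc 4 (new)  [load 575/975]
  750 → disc 5 (new)  [load 750/975]
  500 → disc 6 (new)  [load 500/975]
  200 → disc 5  [load 950/975]
  175 → disc 3  [load 775/975]
  225 → disc 4  [load 800/975]
6 discs opened.

6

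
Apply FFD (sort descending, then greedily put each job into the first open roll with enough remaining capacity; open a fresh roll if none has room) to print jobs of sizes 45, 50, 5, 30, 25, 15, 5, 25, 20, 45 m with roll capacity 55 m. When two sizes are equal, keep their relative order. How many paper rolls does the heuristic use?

6

Sorted descending: 50, 45, 45, 30, 25, 25, 20, 15, 5, 5.
  50 → roll 1 (new)  [load 50/55]
  45 → roll 2 (new)  [load 45/55]
  45 → roll 3 (new)  [load 45/55]
  30 → roll 4 (new)  [load 30/55]
  25 → roll 4  [load 55/55]
  25 → roll 5 (new)  [load 25/55]
  20 → roll 5  [load 45/55]
  15 → roll 6 (new)  [load 15/55]
  5 → roll 1  [load 55/55]
  5 → roll 2  [load 50/55]
6 paper rolls opened.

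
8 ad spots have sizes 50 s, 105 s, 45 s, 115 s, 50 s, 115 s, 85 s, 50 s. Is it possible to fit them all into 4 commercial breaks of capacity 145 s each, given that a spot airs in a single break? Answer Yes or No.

No

Total = 615 s; ⌈615/145⌉ = 5.
At least 5 commercial breaks are required, but only 4 are allowed.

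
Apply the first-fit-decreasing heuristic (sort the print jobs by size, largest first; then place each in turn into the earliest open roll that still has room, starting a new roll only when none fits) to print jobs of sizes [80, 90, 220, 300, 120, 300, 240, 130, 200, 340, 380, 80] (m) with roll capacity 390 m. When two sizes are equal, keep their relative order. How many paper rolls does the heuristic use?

Sorted descending: 380, 340, 300, 300, 240, 220, 200, 130, 120, 90, 80, 80.
  380 → roll 1 (new)  [load 380/390]
  340 → roll 2 (new)  [load 340/390]
  300 → roll 3 (new)  [load 300/390]
  300 → roll 4 (new)  [load 300/390]
  240 → roll 5 (new)  [load 240/390]
  220 → roll 6 (new)  [load 220/390]
  200 → roll 7 (new)  [load 200/390]
  130 → roll 5  [load 370/390]
  120 → roll 6  [load 340/390]
  90 → roll 3  [load 390/390]
  80 → roll 4  [load 380/390]
  80 → roll 7  [load 280/390]
7 paper rolls opened.

7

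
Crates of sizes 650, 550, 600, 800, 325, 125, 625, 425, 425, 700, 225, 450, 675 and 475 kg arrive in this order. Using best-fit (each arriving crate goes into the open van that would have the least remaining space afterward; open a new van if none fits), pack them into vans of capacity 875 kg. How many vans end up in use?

10

  650 → van 1 (new)  [load 650/875]
  550 → van 2 (new)  [load 550/875]
  600 → van 3 (new)  [load 600/875]
  800 → van 4 (new)  [load 800/875]
  325 → van 2  [load 875/875]
  125 → van 1  [load 775/875]
  625 → van 5 (new)  [load 625/875]
  425 → van 6 (new)  [load 425/875]
  425 → van 6  [load 850/875]
  700 → van 7 (new)  [load 700/875]
  225 → van 5  [load 850/875]
  450 → van 8 (new)  [load 450/875]
  675 → van 9 (new)  [load 675/875]
  475 → van 10 (new)  [load 475/875]
10 vans opened.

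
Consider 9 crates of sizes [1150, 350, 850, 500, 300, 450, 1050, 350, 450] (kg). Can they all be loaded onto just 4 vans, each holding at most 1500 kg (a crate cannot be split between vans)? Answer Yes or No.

Yes

A valid assignment using 4 vans:
  van 1: 1150 + 350 = 1500
  van 2: 1050 + 450 = 1500
  van 3: 850 + 500 = 1350
  van 4: 450 + 350 + 300 = 1100
Every load is within 1500 kg, so 4 vans suffice.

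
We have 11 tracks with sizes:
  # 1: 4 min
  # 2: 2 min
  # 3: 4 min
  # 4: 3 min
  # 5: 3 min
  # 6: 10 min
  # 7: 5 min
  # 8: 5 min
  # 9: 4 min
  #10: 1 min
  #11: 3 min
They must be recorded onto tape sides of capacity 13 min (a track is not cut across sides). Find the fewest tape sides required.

Total = 10 + 5 + 5 + 4 + 4 + 4 + 3 + 3 + 3 + 2 + 1 = 44 min.
Lower bound: ⌈44/13⌉ = 4 tape sides.
A packing using 4 tape sides:
  side 1: 10 + 3 = 13
  side 2: 5 + 5 + 3 = 13
  side 3: 4 + 4 + 4 + 1 = 13
  side 4: 3 + 2 = 5
This matches the lower bound, so 4 is optimal.

4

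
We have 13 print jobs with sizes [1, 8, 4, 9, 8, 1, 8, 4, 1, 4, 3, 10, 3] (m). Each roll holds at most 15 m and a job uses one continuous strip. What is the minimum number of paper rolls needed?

5

Total = 10 + 9 + 8 + 8 + 8 + 4 + 4 + 4 + 3 + 3 + 1 + 1 + 1 = 64 m.
Lower bound: ⌈64/15⌉ = 5 paper rolls.
A packing using 5 paper rolls:
  roll 1: 10 + 4 + 1 = 15
  roll 2: 9 + 4 + 1 + 1 = 15
  roll 3: 8 + 4 + 3 = 15
  roll 4: 8 + 3 = 11
  roll 5: 8 = 8
This matches the lower bound, so 5 is optimal.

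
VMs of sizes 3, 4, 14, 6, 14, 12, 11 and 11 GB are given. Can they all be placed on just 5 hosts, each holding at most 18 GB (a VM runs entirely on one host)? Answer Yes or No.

A valid assignment using 5 hosts:
  host 1: 14 + 4 = 18
  host 2: 14 + 3 = 17
  host 3: 12 + 6 = 18
  host 4: 11 = 11
  host 5: 11 = 11
Every load is within 18 GB, so 5 hosts suffice.

Yes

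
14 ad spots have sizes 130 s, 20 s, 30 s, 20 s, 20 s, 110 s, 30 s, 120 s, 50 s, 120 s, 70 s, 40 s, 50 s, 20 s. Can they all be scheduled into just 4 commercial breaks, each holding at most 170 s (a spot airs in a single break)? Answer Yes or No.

Total = 830 s; ⌈830/170⌉ = 5.
At least 5 commercial breaks are required, but only 4 are allowed.

No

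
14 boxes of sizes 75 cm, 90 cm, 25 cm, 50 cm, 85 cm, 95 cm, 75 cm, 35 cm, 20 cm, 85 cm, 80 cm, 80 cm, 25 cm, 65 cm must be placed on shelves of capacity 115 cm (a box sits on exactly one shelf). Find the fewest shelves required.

9

Total = 95 + 90 + 85 + 85 + 80 + 80 + 75 + 75 + 65 + 50 + 35 + 25 + 25 + 20 = 885 cm.
Lower bound: ⌈885/115⌉ = 8 shelves.
Also, 9 boxes each exceed 115/2 cm, and no two of those can share a shelf, so at least 9 shelves are needed.
A packing using 9 shelves:
  shelf 1: 95 + 20 = 115
  shelf 2: 90 + 25 = 115
  shelf 3: 85 + 25 = 110
  shelf 4: 85 = 85
  shelf 5: 80 + 35 = 115
  shelf 6: 80 = 80
  shelf 7: 75 = 75
  shelf 8: 75 = 75
  shelf 9: 65 + 50 = 115
This matches the lower bound, so 9 is optimal.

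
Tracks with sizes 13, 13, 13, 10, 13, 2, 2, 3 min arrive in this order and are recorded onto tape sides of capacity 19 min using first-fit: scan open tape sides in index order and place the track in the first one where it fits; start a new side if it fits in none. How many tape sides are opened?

  13 → side 1 (new)  [load 13/19]
  13 → side 2 (new)  [load 13/19]
  13 → side 3 (new)  [load 13/19]
  10 → side 4 (new)  [load 10/19]
  13 → side 5 (new)  [load 13/19]
  2 → side 1  [load 15/19]
  2 → side 1  [load 17/19]
  3 → side 2  [load 16/19]
5 tape sides opened.

5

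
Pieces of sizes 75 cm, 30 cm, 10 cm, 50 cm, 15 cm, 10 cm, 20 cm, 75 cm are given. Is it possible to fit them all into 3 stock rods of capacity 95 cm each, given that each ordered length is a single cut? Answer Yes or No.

Yes

A valid assignment using 3 stock rods:
  stock rod 1: 75 + 20 = 95
  stock rod 2: 75 + 10 + 10 = 95
  stock rod 3: 50 + 30 + 15 = 95
Every load is within 95 cm, so 3 stock rods suffice.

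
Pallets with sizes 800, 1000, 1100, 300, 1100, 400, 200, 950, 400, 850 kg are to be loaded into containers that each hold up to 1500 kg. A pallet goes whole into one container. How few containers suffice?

6

Total = 1100 + 1100 + 1000 + 950 + 850 + 800 + 400 + 400 + 300 + 200 = 7100 kg.
Lower bound: ⌈7100/1500⌉ = 5 containers.
Also, 6 pallets each exceed 750 kg, and no two of those can share a container, so at least 6 containers are needed.
A packing using 6 containers:
  container 1: 1100 + 400 = 1500
  container 2: 1100 + 400 = 1500
  container 3: 1000 + 300 + 200 = 1500
  container 4: 950 = 950
  container 5: 850 = 850
  container 6: 800 = 800
This matches the lower bound, so 6 is optimal.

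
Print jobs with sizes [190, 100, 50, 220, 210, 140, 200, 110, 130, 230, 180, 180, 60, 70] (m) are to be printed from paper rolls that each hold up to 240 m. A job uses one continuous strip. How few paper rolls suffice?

10

Total = 230 + 220 + 210 + 200 + 190 + 180 + 180 + 140 + 130 + 110 + 100 + 70 + 60 + 50 = 2070 m.
Lower bound: ⌈2070/240⌉ = 9 paper rolls.
A packing using 10 paper rolls:
  roll 1: 230 = 230
  roll 2: 220 = 220
  roll 3: 210 = 210
  roll 4: 200 = 200
  roll 5: 190 + 50 = 240
  roll 6: 180 + 60 = 240
  roll 7: 180 = 180
  roll 8: 140 + 100 = 240
  roll 9: 130 + 110 = 240
  roll 10: 70 = 70
No arrangement into 9 paper rolls stays within capacity, so 10 is optimal.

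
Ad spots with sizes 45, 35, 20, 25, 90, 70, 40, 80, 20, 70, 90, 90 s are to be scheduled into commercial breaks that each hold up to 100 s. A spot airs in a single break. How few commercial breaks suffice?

Total = 90 + 90 + 90 + 80 + 70 + 70 + 45 + 40 + 35 + 25 + 20 + 20 = 675 s.
Lower bound: ⌈675/100⌉ = 7 commercial breaks.
A packing using 8 commercial breaks:
  break 1: 90 = 90
  break 2: 90 = 90
  break 3: 90 = 90
  break 4: 80 + 20 = 100
  break 5: 70 + 25 = 95
  break 6: 70 + 20 = 90
  break 7: 45 + 40 = 85
  break 8: 35 = 35
No arrangement into 7 commercial breaks stays within capacity, so 8 is optimal.

8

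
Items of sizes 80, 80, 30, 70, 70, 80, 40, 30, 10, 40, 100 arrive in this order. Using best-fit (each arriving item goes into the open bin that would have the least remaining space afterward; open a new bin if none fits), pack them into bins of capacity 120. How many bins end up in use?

6

  80 → bin 1 (new)  [load 80/120]
  80 → bin 2 (new)  [load 80/120]
  30 → bin 1  [load 110/120]
  70 → bin 3 (new)  [load 70/120]
  70 → bin 4 (new)  [load 70/120]
  80 → bin 5 (new)  [load 80/120]
  40 → bin 2  [load 120/120]
  30 → bin 5  [load 110/120]
  10 → bin 1  [load 120/120]
  40 → bin 3  [load 110/120]
  100 → bin 6 (new)  [load 100/120]
6 bins opened.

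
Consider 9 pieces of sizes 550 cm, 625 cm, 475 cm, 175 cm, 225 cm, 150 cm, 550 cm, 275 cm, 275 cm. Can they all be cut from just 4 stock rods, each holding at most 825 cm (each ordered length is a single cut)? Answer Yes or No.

No

Total = 3300 cm; ⌈3300/825⌉ = 4.
The bound of 4 does not rule out 4, but exhaustive search shows no assignment into 4 stock rods of capacity 825 cm exists — the minimum is 5.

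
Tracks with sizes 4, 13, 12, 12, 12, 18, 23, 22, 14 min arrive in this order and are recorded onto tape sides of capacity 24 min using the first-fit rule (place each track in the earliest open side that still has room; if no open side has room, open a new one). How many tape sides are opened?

  4 → side 1 (new)  [load 4/24]
  13 → side 1  [load 17/24]
  12 → side 2 (new)  [load 12/24]
  12 → side 2  [load 24/24]
  12 → side 3 (new)  [load 12/24]
  18 → side 4 (new)  [load 18/24]
  23 → side 5 (new)  [load 23/24]
  22 → side 6 (new)  [load 22/24]
  14 → side 7 (new)  [load 14/24]
7 tape sides opened.

7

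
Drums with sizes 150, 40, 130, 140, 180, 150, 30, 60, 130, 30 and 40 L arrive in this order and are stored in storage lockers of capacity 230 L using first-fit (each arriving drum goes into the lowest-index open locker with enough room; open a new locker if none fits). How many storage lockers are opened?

  150 → locker 1 (new)  [load 150/230]
  40 → locker 1  [load 190/230]
  130 → locker 2 (new)  [load 130/230]
  140 → locker 3 (new)  [load 140/230]
  180 → locker 4 (new)  [load 180/230]
  150 → locker 5 (new)  [load 150/230]
  30 → locker 1  [load 220/230]
  60 → locker 2  [load 190/230]
  130 → locker 6 (new)  [load 130/230]
  30 → locker 2  [load 220/230]
  40 → locker 3  [load 180/230]
6 storage lockers opened.

6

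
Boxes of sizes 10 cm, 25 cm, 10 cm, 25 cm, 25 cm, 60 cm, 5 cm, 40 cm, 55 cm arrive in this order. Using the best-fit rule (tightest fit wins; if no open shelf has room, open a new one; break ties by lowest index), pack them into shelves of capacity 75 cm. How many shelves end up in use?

4

  10 → shelf 1 (new)  [load 10/75]
  25 → shelf 1  [load 35/75]
  10 → shelf 1  [load 45/75]
  25 → shelf 1  [load 70/75]
  25 → shelf 2 (new)  [load 25/75]
  60 → shelf 3 (new)  [load 60/75]
  5 → shelf 1  [load 75/75]
  40 → shelf 2  [load 65/75]
  55 → shelf 4 (new)  [load 55/75]
4 shelves opened.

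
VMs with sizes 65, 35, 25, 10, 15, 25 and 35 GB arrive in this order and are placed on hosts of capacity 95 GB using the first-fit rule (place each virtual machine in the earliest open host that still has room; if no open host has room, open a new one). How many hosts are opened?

  65 → host 1 (new)  [load 65/95]
  35 → host 2 (new)  [load 35/95]
  25 → host 1  [load 90/95]
  10 → host 2  [load 45/95]
  15 → host 2  [load 60/95]
  25 → host 2  [load 85/95]
  35 → host 3 (new)  [load 35/95]
3 hosts opened.

3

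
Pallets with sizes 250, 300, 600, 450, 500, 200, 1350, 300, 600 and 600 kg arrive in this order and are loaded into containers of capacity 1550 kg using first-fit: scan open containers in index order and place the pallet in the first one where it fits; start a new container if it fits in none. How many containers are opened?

  250 → container 1 (new)  [load 250/1550]
  300 → container 1  [load 550/1550]
  600 → container 1  [load 1150/1550]
  450 → container 2 (new)  [load 450/1550]
  500 → container 2  [load 950/1550]
  200 → container 1  [load 1350/1550]
  1350 → container 3 (new)  [load 1350/1550]
  300 → container 2  [load 1250/1550]
  600 → container 4 (new)  [load 600/1550]
  600 → container 4  [load 1200/1550]
4 containers opened.

4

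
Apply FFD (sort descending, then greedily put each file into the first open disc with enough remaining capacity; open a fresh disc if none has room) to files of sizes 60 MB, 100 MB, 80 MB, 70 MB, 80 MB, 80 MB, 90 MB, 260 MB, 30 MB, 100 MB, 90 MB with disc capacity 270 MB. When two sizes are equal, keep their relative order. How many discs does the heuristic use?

Sorted descending: 260, 100, 100, 90, 90, 80, 80, 80, 70, 60, 30.
  260 → disc 1 (new)  [load 260/270]
  100 → disc 2 (new)  [load 100/270]
  100 → disc 2  [load 200/270]
  90 → disc 3 (new)  [load 90/270]
  90 → disc 3  [load 180/270]
  80 → disc 3  [load 260/270]
  80 → disc 4 (new)  [load 80/270]
  80 → disc 4  [load 160/270]
  70 → disc 2  [load 270/270]
  60 → disc 4  [load 220/270]
  30 → disc 4  [load 250/270]
4 discs opened.

4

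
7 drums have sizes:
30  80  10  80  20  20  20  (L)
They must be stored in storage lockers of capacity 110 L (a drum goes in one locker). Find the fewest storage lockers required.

Total = 80 + 80 + 30 + 20 + 20 + 20 + 10 = 260 L.
Lower bound: ⌈260/110⌉ = 3 storage lockers.
A packing using 3 storage lockers:
  locker 1: 80 + 30 = 110
  locker 2: 80 + 20 + 10 = 110
  locker 3: 20 + 20 = 40
This matches the lower bound, so 3 is optimal.

3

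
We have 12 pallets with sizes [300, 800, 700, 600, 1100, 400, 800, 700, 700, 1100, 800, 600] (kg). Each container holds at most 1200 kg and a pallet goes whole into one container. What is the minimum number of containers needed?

Total = 1100 + 1100 + 800 + 800 + 800 + 700 + 700 + 700 + 600 + 600 + 400 + 300 = 8600 kg.
Lower bound: ⌈8600/1200⌉ = 8 containers.
A packing using 9 containers:
  container 1: 1100 = 1100
  container 2: 1100 = 1100
  container 3: 800 + 400 = 1200
  container 4: 800 + 300 = 1100
  container 5: 800 = 800
  container 6: 700 = 700
  container 7: 700 = 700
  container 8: 700 = 700
  container 9: 600 + 600 = 1200
No arrangement into 8 containers stays within capacity, so 9 is optimal.

9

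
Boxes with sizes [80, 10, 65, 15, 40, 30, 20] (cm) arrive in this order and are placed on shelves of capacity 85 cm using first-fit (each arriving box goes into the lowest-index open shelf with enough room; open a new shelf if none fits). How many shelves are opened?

4

  80 → shelf 1 (new)  [load 80/85]
  10 → shelf 2 (new)  [load 10/85]
  65 → shelf 2  [load 75/85]
  15 → shelf 3 (new)  [load 15/85]
  40 → shelf 3  [load 55/85]
  30 → shelf 3  [load 85/85]
  20 → shelf 4 (new)  [load 20/85]
4 shelves opened.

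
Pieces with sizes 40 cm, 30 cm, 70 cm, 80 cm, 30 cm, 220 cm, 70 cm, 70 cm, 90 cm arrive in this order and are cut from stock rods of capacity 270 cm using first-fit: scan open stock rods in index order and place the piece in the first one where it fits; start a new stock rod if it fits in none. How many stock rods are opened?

  40 → stock rod 1 (new)  [load 40/270]
  30 → stock rod 1  [load 70/270]
  70 → stock rod 1  [load 140/270]
  80 → stock rod 1  [load 220/270]
  30 → stock rod 1  [load 250/270]
  220 → stock rod 2 (new)  [load 220/270]
  70 → stock rod 3 (new)  [load 70/270]
  70 → stock rod 3  [load 140/270]
  90 → stock rod 3  [load 230/270]
3 stock rods opened.

3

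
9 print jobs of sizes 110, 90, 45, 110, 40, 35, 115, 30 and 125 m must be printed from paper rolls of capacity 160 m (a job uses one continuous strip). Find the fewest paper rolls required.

5

Total = 125 + 115 + 110 + 110 + 90 + 45 + 40 + 35 + 30 = 700 m.
Lower bound: ⌈700/160⌉ = 5 paper rolls.
A packing using 5 paper rolls:
  roll 1: 125 + 35 = 160
  roll 2: 115 + 45 = 160
  roll 3: 110 + 40 = 150
  roll 4: 110 + 30 = 140
  roll 5: 90 = 90
This matches the lower bound, so 5 is optimal.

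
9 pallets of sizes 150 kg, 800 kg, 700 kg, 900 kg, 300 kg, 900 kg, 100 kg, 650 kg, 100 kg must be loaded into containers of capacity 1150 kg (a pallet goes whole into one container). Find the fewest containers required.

5

Total = 900 + 900 + 800 + 700 + 650 + 300 + 150 + 100 + 100 = 4600 kg.
Lower bound: ⌈4600/1150⌉ = 4 containers.
Also, 5 pallets each exceed 575 kg, and no two of those can share a container, so at least 5 containers are needed.
A packing using 5 containers:
  container 1: 900 + 150 + 100 = 1150
  container 2: 900 + 100 = 1000
  container 3: 800 + 300 = 1100
  container 4: 700 = 700
  container 5: 650 = 650
This matches the lower bound, so 5 is optimal.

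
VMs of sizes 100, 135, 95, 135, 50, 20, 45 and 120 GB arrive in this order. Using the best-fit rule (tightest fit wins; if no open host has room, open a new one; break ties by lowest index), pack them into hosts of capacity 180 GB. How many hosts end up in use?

5

  100 → host 1 (new)  [load 100/180]
  135 → host 2 (new)  [load 135/180]
  95 → host 3 (new)  [load 95/180]
  135 → host 4 (new)  [load 135/180]
  50 → host 1  [load 150/180]
  20 → host 1  [load 170/180]
  45 → host 2  [load 180/180]
  120 → host 5 (new)  [load 120/180]
5 hosts opened.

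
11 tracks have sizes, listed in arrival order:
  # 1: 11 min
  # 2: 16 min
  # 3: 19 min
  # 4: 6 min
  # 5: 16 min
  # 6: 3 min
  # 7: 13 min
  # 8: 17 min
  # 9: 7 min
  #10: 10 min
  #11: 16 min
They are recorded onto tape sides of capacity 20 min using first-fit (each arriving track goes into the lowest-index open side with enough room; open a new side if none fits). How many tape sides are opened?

  11 → side 1 (new)  [load 11/20]
  16 → side 2 (new)  [load 16/20]
  19 → side 3 (new)  [load 19/20]
  6 → side 1  [load 17/20]
  16 → side 4 (new)  [load 16/20]
  3 → side 1  [load 20/20]
  13 → side 5 (new)  [load 13/20]
  17 → side 6 (new)  [load 17/20]
  7 → side 5  [load 20/20]
  10 → side 7 (new)  [load 10/20]
  16 → side 8 (new)  [load 16/20]
8 tape sides opened.

8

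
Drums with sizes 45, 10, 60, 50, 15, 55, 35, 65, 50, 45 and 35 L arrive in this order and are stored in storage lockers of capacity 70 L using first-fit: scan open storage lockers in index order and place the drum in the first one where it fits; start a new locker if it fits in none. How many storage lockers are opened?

8

  45 → locker 1 (new)  [load 45/70]
  10 → locker 1  [load 55/70]
  60 → locker 2 (new)  [load 60/70]
  50 → locker 3 (new)  [load 50/70]
  15 → locker 1  [load 70/70]
  55 → locker 4 (new)  [load 55/70]
  35 → locker 5 (new)  [load 35/70]
  65 → locker 6 (new)  [load 65/70]
  50 → locker 7 (new)  [load 50/70]
  45 → locker 8 (new)  [load 45/70]
  35 → locker 5  [load 70/70]
8 storage lockers opened.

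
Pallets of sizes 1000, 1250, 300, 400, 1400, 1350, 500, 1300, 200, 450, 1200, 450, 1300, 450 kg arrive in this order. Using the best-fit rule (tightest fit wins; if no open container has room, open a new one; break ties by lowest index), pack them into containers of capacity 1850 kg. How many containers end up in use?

7

  1000 → container 1 (new)  [load 1000/1850]
  1250 → container 2 (new)  [load 1250/1850]
  300 → container 2  [load 1550/1850]
  400 → container 1  [load 1400/1850]
  1400 → container 3 (new)  [load 1400/1850]
  1350 → container 4 (new)  [load 1350/1850]
  500 → container 4  [load 1850/1850]
  1300 → container 5 (new)  [load 1300/1850]
  200 → container 2  [load 1750/1850]
  450 → container 1  [load 1850/1850]
  1200 → container 6 (new)  [load 1200/1850]
  450 → container 3  [load 1850/1850]
  1300 → container 7 (new)  [load 1300/1850]
  450 → container 5  [load 1750/1850]
7 containers opened.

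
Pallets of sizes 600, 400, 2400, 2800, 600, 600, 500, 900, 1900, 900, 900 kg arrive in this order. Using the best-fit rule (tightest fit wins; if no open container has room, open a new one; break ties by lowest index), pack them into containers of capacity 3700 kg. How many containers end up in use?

  600 → container 1 (new)  [load 600/3700]
  400 → container 1  [load 1000/3700]
  2400 → container 1  [load 3400/3700]
  2800 → container 2 (new)  [load 2800/3700]
  600 → container 2  [load 3400/3700]
  600 → container 3 (new)  [load 600/3700]
  500 → container 3  [load 1100/3700]
  900 → container 3  [load 2000/3700]
  1900 → container 4 (new)  [load 1900/3700]
  900 → container 3  [load 2900/3700]
  900 → container 4  [load 2800/3700]
4 containers opened.

4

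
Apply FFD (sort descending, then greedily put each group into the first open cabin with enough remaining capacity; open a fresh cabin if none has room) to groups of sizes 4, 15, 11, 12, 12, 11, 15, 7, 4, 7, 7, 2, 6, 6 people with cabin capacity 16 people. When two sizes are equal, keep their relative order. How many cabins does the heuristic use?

9

Sorted descending: 15, 15, 12, 12, 11, 11, 7, 7, 7, 6, 6, 4, 4, 2.
  15 → cabin 1 (new)  [load 15/16]
  15 → cabin 2 (new)  [load 15/16]
  12 → cabin 3 (new)  [load 12/16]
  12 → cabin 4 (new)  [load 12/16]
  11 → cabin 5 (new)  [load 11/16]
  11 → cabin 6 (new)  [load 11/16]
  7 → cabin 7 (new)  [load 7/16]
  7 → cabin 7  [load 14/16]
  7 → cabin 8 (new)  [load 7/16]
  6 → cabin 8  [load 13/16]
  6 → cabin 9 (new)  [load 6/16]
  4 → cabin 3  [load 16/16]
  4 → cabin 4  [load 16/16]
  2 → cabin 5  [load 13/16]
9 cabins opened.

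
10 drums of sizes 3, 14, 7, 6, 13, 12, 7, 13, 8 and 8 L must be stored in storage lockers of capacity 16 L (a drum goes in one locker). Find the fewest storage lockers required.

Total = 14 + 13 + 13 + 12 + 8 + 8 + 7 + 7 + 6 + 3 = 91 L.
Lower bound: ⌈91/16⌉ = 6 storage lockers.
A packing using 7 storage lockers:
  locker 1: 14 = 14
  locker 2: 13 + 3 = 16
  locker 3: 13 = 13
  locker 4: 12 = 12
  locker 5: 8 + 8 = 16
  locker 6: 7 + 7 = 14
  locker 7: 6 = 6
No arrangement into 6 storage lockers stays within capacity, so 7 is optimal.

7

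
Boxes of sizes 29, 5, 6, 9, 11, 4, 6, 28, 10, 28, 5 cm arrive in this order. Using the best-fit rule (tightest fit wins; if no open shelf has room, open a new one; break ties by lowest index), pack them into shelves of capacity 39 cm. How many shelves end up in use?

4

  29 → shelf 1 (new)  [load 29/39]
  5 → shelf 1  [load 34/39]
  6 → shelf 2 (new)  [load 6/39]
  9 → shelf 2  [load 15/39]
  11 → shelf 2  [load 26/39]
  4 → shelf 1  [load 38/39]
  6 → shelf 2  [load 32/39]
  28 → shelf 3 (new)  [load 28/39]
  10 → shelf 3  [load 38/39]
  28 → shelf 4 (new)  [load 28/39]
  5 → shelf 2  [load 37/39]
4 shelves opened.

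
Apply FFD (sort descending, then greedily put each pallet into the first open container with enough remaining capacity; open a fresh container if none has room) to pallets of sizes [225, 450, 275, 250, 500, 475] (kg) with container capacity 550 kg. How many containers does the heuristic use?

Sorted descending: 500, 475, 450, 275, 250, 225.
  500 → container 1 (new)  [load 500/550]
  475 → container 2 (new)  [load 475/550]
  450 → container 3 (new)  [load 450/550]
  275 → container 4 (new)  [load 275/550]
  250 → container 4  [load 525/550]
  225 → container 5 (new)  [load 225/550]
5 containers opened.

5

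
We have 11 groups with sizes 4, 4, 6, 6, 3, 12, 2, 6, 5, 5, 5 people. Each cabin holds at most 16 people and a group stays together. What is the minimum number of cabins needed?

Total = 12 + 6 + 6 + 6 + 5 + 5 + 5 + 4 + 4 + 3 + 2 = 58 people.
Lower bound: ⌈58/16⌉ = 4 cabins.
A packing using 4 cabins:
  cabin 1: 12 + 4 = 16
  cabin 2: 6 + 6 + 4 = 16
  cabin 3: 6 + 5 + 5 = 16
  cabin 4: 5 + 3 + 2 = 10
This matches the lower bound, so 4 is optimal.

4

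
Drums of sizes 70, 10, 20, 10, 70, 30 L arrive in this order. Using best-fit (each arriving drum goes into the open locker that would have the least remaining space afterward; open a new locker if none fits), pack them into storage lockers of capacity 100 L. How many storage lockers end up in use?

3

  70 → locker 1 (new)  [load 70/100]
  10 → locker 1  [load 80/100]
  20 → locker 1  [load 100/100]
  10 → locker 2 (new)  [load 10/100]
  70 → locker 2  [load 80/100]
  30 → locker 3 (new)  [load 30/100]
3 storage lockers opened.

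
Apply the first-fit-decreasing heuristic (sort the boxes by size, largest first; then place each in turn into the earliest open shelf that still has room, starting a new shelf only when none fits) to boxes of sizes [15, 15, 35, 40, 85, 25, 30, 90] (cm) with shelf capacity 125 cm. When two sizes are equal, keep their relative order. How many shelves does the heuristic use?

3

Sorted descending: 90, 85, 40, 35, 30, 25, 15, 15.
  90 → shelf 1 (new)  [load 90/125]
  85 → shelf 2 (new)  [load 85/125]
  40 → shelf 2  [load 125/125]
  35 → shelf 1  [load 125/125]
  30 → shelf 3 (new)  [load 30/125]
  25 → shelf 3  [load 55/125]
  15 → shelf 3  [load 70/125]
  15 → shelf 3  [load 85/125]
3 shelves opened.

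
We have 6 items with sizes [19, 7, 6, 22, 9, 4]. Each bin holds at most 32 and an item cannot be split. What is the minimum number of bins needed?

Total = 22 + 19 + 9 + 7 + 6 + 4 = 67.
Lower bound: ⌈67/32⌉ = 3 bins.
A packing using 3 bins:
  bin 1: 22 + 9 = 31
  bin 2: 19 + 7 + 6 = 32
  bin 3: 4 = 4
This matches the lower bound, so 3 is optimal.

3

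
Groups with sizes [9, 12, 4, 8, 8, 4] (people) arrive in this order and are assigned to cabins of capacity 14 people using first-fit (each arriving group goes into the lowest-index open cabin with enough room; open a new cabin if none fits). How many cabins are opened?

  9 → cabin 1 (new)  [load 9/14]
  12 → cabin 2 (new)  [load 12/14]
  4 → cabin 1  [load 13/14]
  8 → cabin 3 (new)  [load 8/14]
  8 → cabin 4 (new)  [load 8/14]
  4 → cabin 3  [load 12/14]
4 cabins opened.

4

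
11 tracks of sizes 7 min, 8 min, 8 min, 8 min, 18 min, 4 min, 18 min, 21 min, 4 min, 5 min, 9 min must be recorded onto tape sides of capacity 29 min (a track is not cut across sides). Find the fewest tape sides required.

Total = 21 + 18 + 18 + 9 + 8 + 8 + 8 + 7 + 5 + 4 + 4 = 110 min.
Lower bound: ⌈110/29⌉ = 4 tape sides.
A packing using 4 tape sides:
  side 1: 21 + 8 = 29
  side 2: 18 + 9 = 27
  side 3: 18 + 8 = 26
  side 4: 8 + 7 + 5 + 4 + 4 = 28
This matches the lower bound, so 4 is optimal.

4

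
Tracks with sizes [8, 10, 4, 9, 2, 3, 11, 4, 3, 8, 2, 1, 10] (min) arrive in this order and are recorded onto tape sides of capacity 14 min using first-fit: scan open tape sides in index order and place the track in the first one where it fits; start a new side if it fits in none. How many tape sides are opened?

  8 → side 1 (new)  [load 8/14]
  10 → side 2 (new)  [load 10/14]
  4 → side 1  [load 12/14]
  9 → side 3 (new)  [load 9/14]
  2 → side 1  [load 14/14]
  3 → side 2  [load 13/14]
  11 → side 4 (new)  [load 11/14]
  4 → side 3  [load 13/14]
  3 → side 4  [load 14/14]
  8 → side 5 (new)  [load 8/14]
  2 → side 5  [load 10/14]
  1 → side 2  [load 14/14]
  10 → side 6 (new)  [load 10/14]
6 tape sides opened.

6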